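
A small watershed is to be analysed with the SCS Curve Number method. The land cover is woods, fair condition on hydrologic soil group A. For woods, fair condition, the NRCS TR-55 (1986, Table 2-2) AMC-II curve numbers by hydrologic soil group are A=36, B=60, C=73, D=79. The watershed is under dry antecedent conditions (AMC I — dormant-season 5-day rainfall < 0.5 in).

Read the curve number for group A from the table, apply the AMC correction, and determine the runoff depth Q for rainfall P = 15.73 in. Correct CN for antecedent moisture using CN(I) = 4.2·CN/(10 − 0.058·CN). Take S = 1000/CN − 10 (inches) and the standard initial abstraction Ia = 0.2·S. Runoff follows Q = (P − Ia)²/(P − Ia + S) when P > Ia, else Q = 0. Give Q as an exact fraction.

Q = 18850466209/17714913300 in ≈ 1.064 in

NRCS table: woods, fair condition, soil group A → CN(II) = 36
Dry (AMC I): CN(I) = 4.2·36/(10 − 0.058·36) = (756/5)/(989/125) = 18900/989 ≈ 19.110
Retention S: 1000/CN − 10 with CN=19.110 → S = 8000/189 ≈ 42.328 in
Initial abstraction Ia = S/5 = (8000/189)/5 = 1600/189 ≈ 8.466 in
P − Ia = 15.730 − 8.466 = 137297/18900 ≈ 7.264 in (> 0, runoff occurs)
Q: (137297/18900)² ÷ (937297/18900) = 18850466209/17714913300 in (≈ 1.064 in)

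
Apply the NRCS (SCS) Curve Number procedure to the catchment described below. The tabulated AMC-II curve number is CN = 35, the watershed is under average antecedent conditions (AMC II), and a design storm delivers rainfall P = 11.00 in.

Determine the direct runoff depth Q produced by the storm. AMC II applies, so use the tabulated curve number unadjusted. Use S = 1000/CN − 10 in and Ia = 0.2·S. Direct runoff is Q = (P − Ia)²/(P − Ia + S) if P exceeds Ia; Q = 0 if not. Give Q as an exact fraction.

Q = 2601/1267 in ≈ 2.053 in

Average conditions: CN = 35 (no AMC adjustment).
S = 1000/35 − 10 = 130/7 in ≈ 18.571 in
Ia = 0.2·(130/7) = 26/7 in ≈ 3.714 in
Excess rainfall: 11.000 − 3.714 = 7.286 in; P > Ia so Q > 0
Q = (51/7)²/((51/7) + 130/7) = (2601/49)/(181/7) = 2601/1267 in ≈ 2.053 in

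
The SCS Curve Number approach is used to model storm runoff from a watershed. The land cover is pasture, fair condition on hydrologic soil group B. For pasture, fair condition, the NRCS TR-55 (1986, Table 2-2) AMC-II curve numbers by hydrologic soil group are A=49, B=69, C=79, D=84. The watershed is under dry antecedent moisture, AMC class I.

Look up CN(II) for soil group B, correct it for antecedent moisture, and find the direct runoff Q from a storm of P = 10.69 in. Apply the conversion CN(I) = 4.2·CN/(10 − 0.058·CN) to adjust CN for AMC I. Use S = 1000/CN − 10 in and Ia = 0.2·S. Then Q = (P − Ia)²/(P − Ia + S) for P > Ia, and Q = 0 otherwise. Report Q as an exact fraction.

NRCS table: pasture, fair condition, soil group B → CN(II) = 69
Dry (AMC I): CN(I) = 4.2·69/(10 − 0.058·69) = (1449/5)/(2999/500) = 144900/2999 ≈ 48.316
S = 1000/(144900/2999) − 10 = 15500/1449 in ≈ 10.697 in
Ia = 0.2·(15500/1449) = 3100/1449 in ≈ 2.139 in
Since P=10.690 > Ia=2.139: effective rainfall P−Ia = 1238981/144900 in
Runoff Q = (P−Ia)²/(P−Ia+S) = (8.551)²/(8.551+10.697) = 1535073918361/404123346900 ≈ 3.799 in

Q = 1535073918361/404123346900 in ≈ 3.799 in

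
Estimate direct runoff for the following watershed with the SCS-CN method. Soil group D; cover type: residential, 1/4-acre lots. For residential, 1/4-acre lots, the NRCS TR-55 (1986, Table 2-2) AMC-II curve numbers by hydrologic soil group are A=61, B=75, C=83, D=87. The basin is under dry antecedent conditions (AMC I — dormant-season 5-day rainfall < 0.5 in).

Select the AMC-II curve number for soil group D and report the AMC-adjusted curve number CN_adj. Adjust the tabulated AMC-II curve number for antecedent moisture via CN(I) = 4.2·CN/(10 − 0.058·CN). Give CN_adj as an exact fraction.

NRCS table: residential, 1/4-acre lots, soil group D → CN(II) = 87
CN(I) from CN(II)=87: (4.2·87)/(10 − 0.058·87) = 182700/2477 ≈ 73.759

CN_adj = 182700/2477 ≈ 73.759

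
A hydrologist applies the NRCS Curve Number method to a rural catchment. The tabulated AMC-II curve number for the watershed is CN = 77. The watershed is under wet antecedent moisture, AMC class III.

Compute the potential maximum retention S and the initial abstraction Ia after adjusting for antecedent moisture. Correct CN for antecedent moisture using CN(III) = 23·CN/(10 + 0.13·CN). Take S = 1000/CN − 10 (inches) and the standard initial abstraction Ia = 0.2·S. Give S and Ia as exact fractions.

S = 100/77 in ≈ 1.299 in; Ia = 20/77 in ≈ 0.260 in

Adjust CN=77 to AMC III: 23·77/(10 + 0.13·77) → 1771 ÷ (2001/100) = 7700/87 ≈ 88.506
Max retention: S = 1000/(7700/87) − 10 = 100/77 in (≈ 1.299 in)
Initial abstraction Ia = S/5 = (100/77)/5 = 20/77 ≈ 0.260 in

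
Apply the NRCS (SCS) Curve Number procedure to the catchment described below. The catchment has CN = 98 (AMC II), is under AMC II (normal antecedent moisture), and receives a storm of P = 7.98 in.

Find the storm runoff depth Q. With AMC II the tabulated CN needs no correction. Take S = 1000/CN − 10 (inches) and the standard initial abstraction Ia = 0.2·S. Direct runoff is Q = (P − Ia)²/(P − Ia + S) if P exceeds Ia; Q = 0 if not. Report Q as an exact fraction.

Q = 378341401/48879950 in ≈ 7.740 in

AMC II — tabulated CN = 98 applies directly.
S = 1000/98 − 10 = 10/49 in ≈ 0.204 in
Ia = 0.2S: 0.2·0.204 = 0.041 in (exactly 2/49)
P − Ia = 7.980 − 0.041 = 19451/2450 ≈ 7.939 in (> 0, runoff occurs)
Q = (19451/2450)²/((19451/2450) + 10/49) = (378341401/6002500)/(19951/2450) = 378341401/48879950 in ≈ 7.740 in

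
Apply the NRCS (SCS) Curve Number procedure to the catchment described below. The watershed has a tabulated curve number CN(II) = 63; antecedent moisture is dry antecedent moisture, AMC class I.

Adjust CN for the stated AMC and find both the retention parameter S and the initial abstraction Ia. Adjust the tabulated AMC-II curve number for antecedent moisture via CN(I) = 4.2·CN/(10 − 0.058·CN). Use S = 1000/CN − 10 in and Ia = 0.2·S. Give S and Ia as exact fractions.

S = 18500/1323 in ≈ 13.983 in; Ia = 3700/1323 in ≈ 2.797 in

Adjust CN=63 to AMC I: 4.2·63/(10 − 0.058·63) → (1323/5) ÷ (3173/500) = 132300/3173 ≈ 41.696
S = 1000/(132300/3173) − 10 = 18500/1323 in ≈ 13.983 in
Ia = 0.2·(18500/1323) = 3700/1323 in ≈ 2.797 in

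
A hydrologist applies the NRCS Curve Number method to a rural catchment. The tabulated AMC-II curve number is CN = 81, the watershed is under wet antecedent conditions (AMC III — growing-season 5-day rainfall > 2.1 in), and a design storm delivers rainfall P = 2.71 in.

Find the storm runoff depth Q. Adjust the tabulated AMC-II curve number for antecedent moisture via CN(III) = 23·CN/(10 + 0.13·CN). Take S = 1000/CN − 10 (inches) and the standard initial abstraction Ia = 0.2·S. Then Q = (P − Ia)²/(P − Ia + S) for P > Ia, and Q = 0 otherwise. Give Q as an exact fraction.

CN(III) from CN(II)=81: (23·81)/(10 + 0.13·81) = 186300/2053 ≈ 90.745
Max retention: S = 1000/(186300/2053) − 10 = 1900/1863 in (≈ 1.020 in)
Ia = 0.2·(1900/1863) = 380/1863 in ≈ 0.204 in
Excess rainfall: 2.710 − 0.204 = 2.506 in; P > Ia so Q > 0
Q = (466873/186300)²/((466873/186300) + 1900/1863) = (217970398129/34707690000)/(656873/186300) = 217970398129/122375439900 in ≈ 1.781 in

Q = 217970398129/122375439900 in ≈ 1.781 in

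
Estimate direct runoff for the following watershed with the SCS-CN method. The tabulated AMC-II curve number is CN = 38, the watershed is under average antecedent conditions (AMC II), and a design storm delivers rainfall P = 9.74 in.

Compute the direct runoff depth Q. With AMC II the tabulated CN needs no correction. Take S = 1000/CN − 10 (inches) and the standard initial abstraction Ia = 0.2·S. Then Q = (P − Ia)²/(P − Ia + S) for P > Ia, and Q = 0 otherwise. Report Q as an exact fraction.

Q = 37859409/20570350 in ≈ 1.840 in

AMC II — tabulated CN = 38 applies directly.
Max retention: S = 1000/38 − 10 = 310/19 in (≈ 16.316 in)
Ia = 0.2·(310/19) = 62/19 in ≈ 3.263 in
Excess rainfall: 9.740 − 3.263 = 6.477 in; P > Ia so Q > 0
Q = (6153/950)²/((6153/950) + 310/19) = (37859409/902500)/(21653/950) = 37859409/20570350 in ≈ 1.840 in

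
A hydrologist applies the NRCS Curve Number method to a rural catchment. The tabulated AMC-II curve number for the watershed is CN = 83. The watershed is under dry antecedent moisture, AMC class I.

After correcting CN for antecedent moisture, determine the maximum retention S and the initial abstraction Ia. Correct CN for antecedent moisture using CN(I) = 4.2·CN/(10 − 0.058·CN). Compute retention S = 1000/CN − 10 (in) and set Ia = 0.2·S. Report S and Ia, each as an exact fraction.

S = 8500/1743 in ≈ 4.877 in; Ia = 1700/1743 in ≈ 0.975 in

CN(I) from CN(II)=83: (4.2·83)/(10 − 0.058·83) = 174300/2593 ≈ 67.219
Max retention: S = 1000/(174300/2593) − 10 = 8500/1743 in (≈ 4.877 in)
Ia = 0.2S: 0.2·4.877 = 0.975 in (exactly 1700/1743)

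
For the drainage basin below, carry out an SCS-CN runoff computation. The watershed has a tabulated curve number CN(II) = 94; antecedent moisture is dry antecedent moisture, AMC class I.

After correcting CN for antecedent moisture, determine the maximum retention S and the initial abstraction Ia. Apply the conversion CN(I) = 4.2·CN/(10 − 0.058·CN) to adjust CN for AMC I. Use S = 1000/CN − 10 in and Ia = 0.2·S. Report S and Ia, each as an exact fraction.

S = 500/329 in ≈ 1.520 in; Ia = 100/329 in ≈ 0.304 in

Dry (AMC I): CN(I) = 4.2·94/(10 − 0.058·94) = (1974/5)/(1137/250) = 32900/379 ≈ 86.807
Max retention: S = 1000/(32900/379) − 10 = 500/329 in (≈ 1.520 in)
Ia = 0.2S: 0.2·1.520 = 0.304 in (exactly 100/329)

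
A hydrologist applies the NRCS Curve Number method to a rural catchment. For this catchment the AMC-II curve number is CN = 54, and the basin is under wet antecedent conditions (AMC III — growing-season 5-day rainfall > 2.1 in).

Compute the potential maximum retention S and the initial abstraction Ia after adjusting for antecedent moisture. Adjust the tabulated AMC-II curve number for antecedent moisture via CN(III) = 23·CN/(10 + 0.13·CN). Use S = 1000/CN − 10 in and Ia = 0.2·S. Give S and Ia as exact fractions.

S = 100/27 in ≈ 3.704 in; Ia = 20/27 in ≈ 0.741 in

CN(III) from CN(II)=54: (23·54)/(10 + 0.13·54) = 2700/37 ≈ 72.973
Max retention: S = 1000/(2700/37) − 10 = 100/27 in (≈ 3.704 in)
Ia = 0.2·(100/27) = 20/27 in ≈ 0.741 in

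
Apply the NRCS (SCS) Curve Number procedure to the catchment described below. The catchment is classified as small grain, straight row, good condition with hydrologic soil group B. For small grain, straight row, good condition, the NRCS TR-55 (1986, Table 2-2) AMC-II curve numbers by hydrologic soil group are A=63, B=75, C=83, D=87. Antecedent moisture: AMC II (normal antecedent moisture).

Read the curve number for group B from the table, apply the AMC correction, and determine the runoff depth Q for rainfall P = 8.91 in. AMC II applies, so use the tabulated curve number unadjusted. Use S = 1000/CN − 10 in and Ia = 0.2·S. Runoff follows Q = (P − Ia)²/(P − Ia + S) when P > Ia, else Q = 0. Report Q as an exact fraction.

NRCS table: small grain, straight row, good condition, soil group B → CN(II) = 75
CN(II) = 75; AMC II needs no correction.
Retention S: 1000/CN − 10 with CN=75.000 → S = 10/3 ≈ 3.333 in
Initial abstraction Ia = S/5 = (10/3)/5 = 2/3 ≈ 0.667 in
Excess rainfall: 8.910 − 0.667 = 8.243 in; P > Ia so Q > 0
Runoff Q = (P−Ia)²/(P−Ia+S) = (8.243)²/(8.243+3.333) = 6115729/1041900 ≈ 5.870 in

Q = 6115729/1041900 in ≈ 5.870 in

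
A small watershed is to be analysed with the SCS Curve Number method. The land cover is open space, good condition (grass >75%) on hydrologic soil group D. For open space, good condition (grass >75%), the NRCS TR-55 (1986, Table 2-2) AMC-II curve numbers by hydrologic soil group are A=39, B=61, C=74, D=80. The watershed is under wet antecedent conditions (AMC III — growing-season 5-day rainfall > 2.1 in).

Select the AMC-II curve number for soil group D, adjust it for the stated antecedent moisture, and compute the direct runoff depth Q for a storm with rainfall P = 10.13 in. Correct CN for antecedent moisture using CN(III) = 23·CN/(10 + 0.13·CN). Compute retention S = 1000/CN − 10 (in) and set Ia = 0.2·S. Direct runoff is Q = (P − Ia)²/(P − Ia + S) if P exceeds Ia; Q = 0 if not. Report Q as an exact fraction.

NRCS table: open space, good condition (grass >75%), soil group D → CN(II) = 80
Adjust CN=80 to AMC III: 23·80/(10 + 0.13·80) → 1840 ÷ (102/5) = 4600/51 ≈ 90.196
Max retention: S = 1000/(4600/51) − 10 = 25/23 in (≈ 1.087 in)
Ia = 0.2·(25/23) = 5/23 in ≈ 0.217 in
Excess rainfall: 10.130 − 0.217 = 9.913 in; P > Ia so Q > 0
Runoff Q = (P−Ia)²/(P−Ia+S) = (9.913)²/(9.913+1.087) = 519794401/58187700 ≈ 8.933 in

Q = 519794401/58187700 in ≈ 8.933 in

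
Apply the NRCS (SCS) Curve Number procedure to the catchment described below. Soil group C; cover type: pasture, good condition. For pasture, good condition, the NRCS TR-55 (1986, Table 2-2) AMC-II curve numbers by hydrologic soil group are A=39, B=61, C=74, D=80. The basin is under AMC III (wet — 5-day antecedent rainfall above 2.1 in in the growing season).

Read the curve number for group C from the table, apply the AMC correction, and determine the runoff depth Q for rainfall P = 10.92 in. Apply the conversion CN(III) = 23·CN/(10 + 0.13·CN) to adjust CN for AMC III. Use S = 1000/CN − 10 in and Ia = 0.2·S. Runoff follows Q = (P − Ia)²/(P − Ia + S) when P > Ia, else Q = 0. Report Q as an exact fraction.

Q = 3922771333/422755525 in ≈ 9.279 in

NRCS table: pasture, good condition, soil group C → CN(II) = 74
Wet (AMC III): CN(III) = 23·74/(10 + 0.13·74) = 1702/(981/50) = 85100/981 ≈ 86.748
S = 1000/(85100/981) − 10 = 1300/851 in ≈ 1.528 in
Ia = 0.2S: 0.2·1.528 = 0.306 in (exactly 260/851)
P − Ia = 10.920 − 0.306 = 225823/21275 ≈ 10.614 in (> 0, runoff occurs)
Runoff Q = (P−Ia)²/(P−Ia+S) = (10.614)²/(10.614+1.528) = 3922771333/422755525 ≈ 9.279 in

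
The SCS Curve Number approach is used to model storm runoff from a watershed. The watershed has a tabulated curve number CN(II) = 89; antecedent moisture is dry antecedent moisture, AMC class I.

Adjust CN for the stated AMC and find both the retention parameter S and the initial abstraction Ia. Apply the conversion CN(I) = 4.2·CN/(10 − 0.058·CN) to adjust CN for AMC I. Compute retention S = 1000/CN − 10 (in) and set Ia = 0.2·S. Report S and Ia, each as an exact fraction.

S = 5500/1869 in ≈ 2.943 in; Ia = 1100/1869 in ≈ 0.589 in

Adjust CN=89 to AMC I: 4.2·89/(10 − 0.058·89) → (1869/5) ÷ (2419/500) = 186900/2419 ≈ 77.263
Max retention: S = 1000/(186900/2419) − 10 = 5500/1869 in (≈ 2.943 in)
Ia = 0.2·(5500/1869) = 1100/1869 in ≈ 0.589 in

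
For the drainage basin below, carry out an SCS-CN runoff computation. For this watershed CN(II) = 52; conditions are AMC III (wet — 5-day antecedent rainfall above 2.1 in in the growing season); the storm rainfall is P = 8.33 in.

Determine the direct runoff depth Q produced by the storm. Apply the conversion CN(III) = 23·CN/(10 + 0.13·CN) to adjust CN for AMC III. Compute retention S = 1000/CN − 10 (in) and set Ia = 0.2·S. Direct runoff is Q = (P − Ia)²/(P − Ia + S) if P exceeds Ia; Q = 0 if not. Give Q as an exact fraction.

Q = 50655154489/10317503300 in ≈ 4.910 in

CN(III) from CN(II)=52: (23·52)/(10 + 0.13·52) = 29900/419 ≈ 71.360
Max retention: S = 1000/(29900/419) − 10 = 1200/299 in (≈ 4.013 in)
Initial abstraction Ia = S/5 = (1200/299)/5 = 240/299 ≈ 0.803 in
Since P=8.330 > Ia=0.803: effective rainfall P−Ia = 225067/29900 in
Runoff Q = (P−Ia)²/(P−Ia+S) = (7.527)²/(7.527+4.013) = 50655154489/10317503300 ≈ 4.910 in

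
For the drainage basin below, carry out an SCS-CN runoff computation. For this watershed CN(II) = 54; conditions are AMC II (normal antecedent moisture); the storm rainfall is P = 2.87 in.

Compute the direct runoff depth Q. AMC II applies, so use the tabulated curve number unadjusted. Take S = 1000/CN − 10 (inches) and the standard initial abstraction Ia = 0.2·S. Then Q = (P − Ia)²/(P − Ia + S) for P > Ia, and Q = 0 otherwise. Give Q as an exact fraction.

AMC II — tabulated CN = 54 applies directly.
Retention S: 1000/CN − 10 with CN=54.000 → S = 230/27 ≈ 8.519 in
Initial abstraction Ia = S/5 = (230/27)/5 = 46/27 ≈ 1.704 in
Excess rainfall: 2.870 − 1.704 = 1.166 in; P > Ia so Q > 0
Q: (3149/2700)² ÷ (26149/2700) = 9916201/70602300 in (≈ 0.140 in)

Q = 9916201/70602300 in ≈ 0.140 in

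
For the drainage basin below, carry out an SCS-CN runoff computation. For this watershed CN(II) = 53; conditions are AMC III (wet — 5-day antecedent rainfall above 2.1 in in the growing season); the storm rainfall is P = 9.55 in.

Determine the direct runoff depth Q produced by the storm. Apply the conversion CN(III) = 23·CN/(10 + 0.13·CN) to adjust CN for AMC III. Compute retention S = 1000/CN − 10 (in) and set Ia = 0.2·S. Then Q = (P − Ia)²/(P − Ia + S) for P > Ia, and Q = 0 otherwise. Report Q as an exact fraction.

CN(III) from CN(II)=53: (23·53)/(10 + 0.13·53) = 121900/1689 ≈ 72.173
Max retention: S = 1000/(121900/1689) − 10 = 4700/1219 in (≈ 3.856 in)
Initial abstraction Ia = S/5 = (4700/1219)/5 = 940/1219 ≈ 0.771 in
Since P=9.550 > Ia=0.771: effective rainfall P−Ia = 214029/24380 in
Q = (214029/24380)²/((214029/24380) + 4700/1219) = (45808412841/594384400)/(308029/24380) = 45808412841/7509747020 in ≈ 6.100 in

Q = 45808412841/7509747020 in ≈ 6.100 in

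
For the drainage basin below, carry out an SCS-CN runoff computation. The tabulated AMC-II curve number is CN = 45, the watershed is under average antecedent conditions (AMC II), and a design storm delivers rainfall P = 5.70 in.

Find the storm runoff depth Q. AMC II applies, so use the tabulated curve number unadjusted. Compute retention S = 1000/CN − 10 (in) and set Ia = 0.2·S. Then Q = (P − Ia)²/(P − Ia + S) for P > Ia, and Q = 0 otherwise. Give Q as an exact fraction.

CN(II) = 45; AMC II needs no correction.
S = 1000/45 − 10 = 110/9 in ≈ 12.222 in
Ia = 0.2S: 0.2·12.222 = 2.444 in (exactly 22/9)
Excess rainfall: 5.700 − 2.444 = 3.256 in; P > Ia so Q > 0
Runoff Q = (P−Ia)²/(P−Ia+S) = (3.256)²/(3.256+12.222) = 85849/125370 ≈ 0.685 in

Q = 85849/125370 in ≈ 0.685 in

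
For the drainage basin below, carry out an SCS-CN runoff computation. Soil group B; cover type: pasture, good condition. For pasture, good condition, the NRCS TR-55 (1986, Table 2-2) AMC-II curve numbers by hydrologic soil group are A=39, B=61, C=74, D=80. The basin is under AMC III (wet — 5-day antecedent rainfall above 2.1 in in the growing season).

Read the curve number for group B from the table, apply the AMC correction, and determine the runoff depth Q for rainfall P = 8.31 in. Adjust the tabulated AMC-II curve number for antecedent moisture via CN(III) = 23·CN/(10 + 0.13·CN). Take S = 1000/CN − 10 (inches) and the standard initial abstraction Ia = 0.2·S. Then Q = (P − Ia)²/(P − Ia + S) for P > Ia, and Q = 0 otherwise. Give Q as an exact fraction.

NRCS table: pasture, good condition, soil group B → CN(II) = 61
Wet (AMC III): CN(III) = 23·61/(10 + 0.13·61) = 1403/(1793/100) = 140300/1793 ≈ 78.249
Retention S: 1000/CN − 10 with CN=78.249 → S = 3900/1403 ≈ 2.780 in
Initial abstraction Ia = S/5 = (3900/1403)/5 = 780/1403 ≈ 0.556 in
Excess rainfall: 8.310 − 0.556 = 7.754 in; P > Ia so Q > 0
Runoff Q = (P−Ia)²/(P−Ia+S) = (7.754)²/(7.754+2.780) = 394503726483/69116129300 ≈ 5.708 in

Q = 394503726483/69116129300 in ≈ 5.708 in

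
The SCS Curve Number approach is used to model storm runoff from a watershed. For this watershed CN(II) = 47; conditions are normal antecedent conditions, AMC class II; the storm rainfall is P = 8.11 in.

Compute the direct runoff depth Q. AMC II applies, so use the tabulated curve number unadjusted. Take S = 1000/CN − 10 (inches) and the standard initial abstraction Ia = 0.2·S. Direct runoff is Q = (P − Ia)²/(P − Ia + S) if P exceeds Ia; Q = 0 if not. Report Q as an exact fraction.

Q = 757185289/378429900 in ≈ 2.001 in

Average conditions: CN = 47 (no AMC adjustment).
S = 1000/47 − 10 = 530/47 in ≈ 11.277 in
Ia = 0.2S: 0.2·11.277 = 2.255 in (exactly 106/47)
P − Ia = 8.110 − 2.255 = 27517/4700 ≈ 5.855 in (> 0, runoff occurs)
Q = (27517/4700)²/((27517/4700) + 530/47) = (757185289/22090000)/(80517/4700) = 757185289/378429900 in ≈ 2.001 in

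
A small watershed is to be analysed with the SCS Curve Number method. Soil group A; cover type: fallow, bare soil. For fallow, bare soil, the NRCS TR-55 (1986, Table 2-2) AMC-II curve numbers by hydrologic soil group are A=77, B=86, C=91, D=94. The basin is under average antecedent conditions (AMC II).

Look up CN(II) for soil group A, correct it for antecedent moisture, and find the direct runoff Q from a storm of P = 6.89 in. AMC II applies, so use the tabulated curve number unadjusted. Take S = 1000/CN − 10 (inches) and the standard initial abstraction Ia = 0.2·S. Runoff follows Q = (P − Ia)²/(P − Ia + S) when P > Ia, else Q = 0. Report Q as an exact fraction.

NRCS table: fallow, bare soil, soil group A → CN(II) = 77
CN(II) = 77; AMC II needs no correction.
S = 1000/77 − 10 = 230/77 in ≈ 2.987 in
Ia = 0.2·(230/77) = 46/77 in ≈ 0.597 in
Since P=6.890 > Ia=0.597: effective rainfall P−Ia = 48453/7700 in
Q: (48453/7700)² ÷ (71453/7700) = 2347693209/550188100 in (≈ 4.267 in)

Q = 2347693209/550188100 in ≈ 4.267 in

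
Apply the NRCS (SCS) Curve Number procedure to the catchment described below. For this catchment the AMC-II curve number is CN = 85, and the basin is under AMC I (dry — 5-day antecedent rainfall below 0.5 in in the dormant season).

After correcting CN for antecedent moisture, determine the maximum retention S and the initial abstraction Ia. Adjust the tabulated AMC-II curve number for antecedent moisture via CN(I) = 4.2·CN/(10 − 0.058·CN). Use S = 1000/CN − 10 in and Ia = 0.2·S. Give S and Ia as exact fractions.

S = 500/119 in ≈ 4.202 in; Ia = 100/119 in ≈ 0.840 in

Adjust CN=85 to AMC I: 4.2·85/(10 − 0.058·85) → 357 ÷ (507/100) = 11900/169 ≈ 70.414
S = 1000/(11900/169) − 10 = 500/119 in ≈ 4.202 in
Ia = 0.2·(500/119) = 100/119 in ≈ 0.840 in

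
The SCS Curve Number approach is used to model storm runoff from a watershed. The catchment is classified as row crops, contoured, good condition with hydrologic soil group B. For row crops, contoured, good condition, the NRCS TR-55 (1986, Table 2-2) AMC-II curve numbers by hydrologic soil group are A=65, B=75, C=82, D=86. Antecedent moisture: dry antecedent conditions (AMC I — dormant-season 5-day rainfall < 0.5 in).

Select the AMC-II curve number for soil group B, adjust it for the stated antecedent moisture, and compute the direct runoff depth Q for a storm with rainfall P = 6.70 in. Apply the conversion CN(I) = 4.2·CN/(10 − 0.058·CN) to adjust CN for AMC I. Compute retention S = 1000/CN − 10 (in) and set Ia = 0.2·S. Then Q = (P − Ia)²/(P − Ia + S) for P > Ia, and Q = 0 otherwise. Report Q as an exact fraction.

NRCS table: row crops, contoured, good condition, soil group B → CN(II) = 75
Dry (AMC I): CN(I) = 4.2·75/(10 − 0.058·75) = 315/(113/20) = 6300/113 ≈ 55.752
Max retention: S = 1000/(6300/113) − 10 = 500/63 in (≈ 7.937 in)
Initial abstraction Ia = S/5 = (500/63)/5 = 100/63 ≈ 1.587 in
Since P=6.700 > Ia=1.587: effective rainfall P−Ia = 3221/630 in
Q: (3221/630)² ÷ (8221/630) = 10374841/5179230 in (≈ 2.003 in)

Q = 10374841/5179230 in ≈ 2.003 in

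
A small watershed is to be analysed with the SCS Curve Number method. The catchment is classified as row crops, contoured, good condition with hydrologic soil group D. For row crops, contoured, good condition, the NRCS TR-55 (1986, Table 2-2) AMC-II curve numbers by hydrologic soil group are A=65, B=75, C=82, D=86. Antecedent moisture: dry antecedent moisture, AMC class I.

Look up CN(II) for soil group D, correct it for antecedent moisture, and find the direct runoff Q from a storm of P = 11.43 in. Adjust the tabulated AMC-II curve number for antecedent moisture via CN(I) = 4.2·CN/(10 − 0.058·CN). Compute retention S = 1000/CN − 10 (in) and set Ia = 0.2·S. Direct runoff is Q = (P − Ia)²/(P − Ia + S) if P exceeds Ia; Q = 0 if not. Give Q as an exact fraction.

Q = 18891677809/2418066300 in ≈ 7.813 in

NRCS table: row crops, contoured, good condition, soil group D → CN(II) = 86
Adjust CN=86 to AMC I: 4.2·86/(10 − 0.058·86) → (1806/5) ÷ (1253/250) = 12900/179 ≈ 72.067
S = 1000/(12900/179) − 10 = 500/129 in ≈ 3.876 in
Ia = 0.2·(500/129) = 100/129 in ≈ 0.775 in
Excess rainfall: 11.430 − 0.775 = 10.655 in; P > Ia so Q > 0
Q: (137447/12900)² ÷ (187447/12900) = 18891677809/2418066300 in (≈ 7.813 in)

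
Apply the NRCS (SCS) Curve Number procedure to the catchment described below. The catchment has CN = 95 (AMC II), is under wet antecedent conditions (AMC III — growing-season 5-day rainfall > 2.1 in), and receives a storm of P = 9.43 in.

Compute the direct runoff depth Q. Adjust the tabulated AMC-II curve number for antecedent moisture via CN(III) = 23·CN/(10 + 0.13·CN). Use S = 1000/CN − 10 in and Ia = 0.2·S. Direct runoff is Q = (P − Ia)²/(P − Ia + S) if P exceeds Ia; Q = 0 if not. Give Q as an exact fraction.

Q = 168174628281/18357976700 in ≈ 9.161 in

CN(III) from CN(II)=95: (23·95)/(10 + 0.13·95) = 43700/447 ≈ 97.763
S = 1000/(43700/447) − 10 = 100/437 in ≈ 0.229 in
Ia = 0.2·(100/437) = 20/437 in ≈ 0.046 in
Since P=9.430 > Ia=0.046: effective rainfall P−Ia = 410091/43700 in
Runoff Q = (P−Ia)²/(P−Ia+S) = (9.384)²/(9.384+0.229) = 168174628281/18357976700 ≈ 9.161 in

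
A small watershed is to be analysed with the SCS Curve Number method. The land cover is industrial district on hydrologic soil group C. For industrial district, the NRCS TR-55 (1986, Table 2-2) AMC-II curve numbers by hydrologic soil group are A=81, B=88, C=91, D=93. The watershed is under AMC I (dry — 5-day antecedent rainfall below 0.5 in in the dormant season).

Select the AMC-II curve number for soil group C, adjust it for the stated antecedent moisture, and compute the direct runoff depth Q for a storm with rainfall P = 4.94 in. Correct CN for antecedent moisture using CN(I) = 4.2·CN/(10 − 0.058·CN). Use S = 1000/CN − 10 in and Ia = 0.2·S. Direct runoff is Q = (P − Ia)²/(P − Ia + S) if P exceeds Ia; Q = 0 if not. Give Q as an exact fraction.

NRCS table: industrial district, soil group C → CN(II) = 91
Dry (AMC I): CN(I) = 4.2·91/(10 − 0.058·91) = (1911/5)/(2361/500) = 63700/787 ≈ 80.940
Retention S: 1000/CN − 10 with CN=80.940 → S = 1500/637 ≈ 2.355 in
Initial abstraction Ia = S/5 = (1500/637)/5 = 300/637 ≈ 0.471 in
Since P=4.940 > Ia=0.471: effective rainfall P−Ia = 142339/31850 in
Q: (142339/31850)² ÷ (217339/31850) = 20260390921/6922247150 in (≈ 2.927 in)

Q = 20260390921/6922247150 in ≈ 2.927 in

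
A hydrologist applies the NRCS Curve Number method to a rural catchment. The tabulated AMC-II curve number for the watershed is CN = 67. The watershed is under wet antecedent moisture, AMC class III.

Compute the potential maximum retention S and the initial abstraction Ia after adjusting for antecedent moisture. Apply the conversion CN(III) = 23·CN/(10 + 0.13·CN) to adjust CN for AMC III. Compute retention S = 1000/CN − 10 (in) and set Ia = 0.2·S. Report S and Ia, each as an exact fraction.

S = 3300/1541 in ≈ 2.141 in; Ia = 660/1541 in ≈ 0.428 in

Wet (AMC III): CN(III) = 23·67/(10 + 0.13·67) = 1541/(1871/100) = 154100/1871 ≈ 82.362
Max retention: S = 1000/(154100/1871) − 10 = 3300/1541 in (≈ 2.141 in)
Ia = 0.2·(3300/1541) = 660/1541 in ≈ 0.428 in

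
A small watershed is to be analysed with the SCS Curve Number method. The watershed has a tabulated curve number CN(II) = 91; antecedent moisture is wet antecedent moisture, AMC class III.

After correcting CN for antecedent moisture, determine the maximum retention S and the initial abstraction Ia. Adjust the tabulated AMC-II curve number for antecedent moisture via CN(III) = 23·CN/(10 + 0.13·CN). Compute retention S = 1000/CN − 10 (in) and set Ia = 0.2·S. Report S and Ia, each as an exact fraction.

Adjust CN=91 to AMC III: 23·91/(10 + 0.13·91) → 2093 ÷ (2183/100) = 209300/2183 ≈ 95.877
Retention S: 1000/CN − 10 with CN=95.877 → S = 900/2093 ≈ 0.430 in
Initial abstraction Ia = S/5 = (900/2093)/5 = 180/2093 ≈ 0.086 in

S = 900/2093 in ≈ 0.430 in; Ia = 180/2093 in ≈ 0.086 in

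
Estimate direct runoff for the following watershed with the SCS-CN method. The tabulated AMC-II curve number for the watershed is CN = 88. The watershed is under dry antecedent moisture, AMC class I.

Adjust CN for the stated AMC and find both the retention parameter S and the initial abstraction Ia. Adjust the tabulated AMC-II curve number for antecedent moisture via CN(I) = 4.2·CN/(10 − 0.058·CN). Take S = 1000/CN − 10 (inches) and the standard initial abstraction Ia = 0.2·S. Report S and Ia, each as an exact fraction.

CN(I) from CN(II)=88: (4.2·88)/(10 − 0.058·88) = 3850/51 ≈ 75.490
Retention S: 1000/CN − 10 with CN=75.490 → S = 250/77 ≈ 3.247 in
Ia = 0.2·(250/77) = 50/77 in ≈ 0.649 in

S = 250/77 in ≈ 3.247 in; Ia = 50/77 in ≈ 0.649 in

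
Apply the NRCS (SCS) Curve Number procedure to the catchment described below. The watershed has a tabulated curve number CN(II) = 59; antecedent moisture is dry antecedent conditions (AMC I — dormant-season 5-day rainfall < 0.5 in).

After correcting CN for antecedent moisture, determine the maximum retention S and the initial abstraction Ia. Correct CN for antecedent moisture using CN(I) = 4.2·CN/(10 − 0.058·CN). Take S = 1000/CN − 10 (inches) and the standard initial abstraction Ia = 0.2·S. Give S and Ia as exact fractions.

S = 20500/1239 in ≈ 16.546 in; Ia = 4100/1239 in ≈ 3.309 in

Adjust CN=59 to AMC I: 4.2·59/(10 − 0.058·59) → (1239/5) ÷ (3289/500) = 123900/3289 ≈ 37.671
S = 1000/(123900/3289) − 10 = 20500/1239 in ≈ 16.546 in
Initial abstraction Ia = S/5 = (20500/1239)/5 = 4100/1239 ≈ 3.309 in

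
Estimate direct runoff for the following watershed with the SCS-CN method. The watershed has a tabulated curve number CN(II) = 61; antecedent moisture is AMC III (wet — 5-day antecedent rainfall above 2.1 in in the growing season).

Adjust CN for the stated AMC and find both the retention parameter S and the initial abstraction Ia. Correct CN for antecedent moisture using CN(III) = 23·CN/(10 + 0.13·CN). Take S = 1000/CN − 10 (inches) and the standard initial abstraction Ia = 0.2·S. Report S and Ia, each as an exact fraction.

S = 3900/1403 in ≈ 2.780 in; Ia = 780/1403 in ≈ 0.556 in

CN(III) from CN(II)=61: (23·61)/(10 + 0.13·61) = 140300/1793 ≈ 78.249
Retention S: 1000/CN − 10 with CN=78.249 → S = 3900/1403 ≈ 2.780 in
Ia = 0.2·(3900/1403) = 780/1403 in ≈ 0.556 in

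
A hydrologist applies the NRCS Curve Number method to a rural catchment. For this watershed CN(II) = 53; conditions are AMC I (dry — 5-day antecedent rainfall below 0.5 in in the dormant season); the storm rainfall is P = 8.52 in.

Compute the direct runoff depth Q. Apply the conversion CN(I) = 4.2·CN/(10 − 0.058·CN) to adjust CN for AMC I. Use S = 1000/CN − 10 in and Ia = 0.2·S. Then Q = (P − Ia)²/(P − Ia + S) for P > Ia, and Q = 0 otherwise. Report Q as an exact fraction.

CN(I) from CN(II)=53: (4.2·53)/(10 − 0.058·53) = 111300/3463 ≈ 32.140
Retention S: 1000/CN − 10 with CN=32.140 → S = 23500/1113 ≈ 21.114 in
Initial abstraction Ia = S/5 = (23500/1113)/5 = 4700/1113 ≈ 4.223 in
P − Ia = 8.520 − 4.223 = 119569/27825 ≈ 4.297 in (> 0, runoff occurs)
Q: (119569/27825)² ÷ (707069/27825) = 14296745761/19674194925 in (≈ 0.727 in)

Q = 14296745761/19674194925 in ≈ 0.727 in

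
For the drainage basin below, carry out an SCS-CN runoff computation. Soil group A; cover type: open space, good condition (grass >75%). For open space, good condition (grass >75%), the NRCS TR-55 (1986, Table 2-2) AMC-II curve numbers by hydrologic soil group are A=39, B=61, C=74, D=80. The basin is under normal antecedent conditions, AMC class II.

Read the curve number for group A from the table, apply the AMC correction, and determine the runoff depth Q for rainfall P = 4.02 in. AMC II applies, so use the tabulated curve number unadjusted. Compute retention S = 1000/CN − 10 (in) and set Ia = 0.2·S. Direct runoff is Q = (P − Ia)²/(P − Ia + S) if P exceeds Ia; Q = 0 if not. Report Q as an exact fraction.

NRCS table: open space, good condition (grass >75%), soil group A → CN(II) = 39
Average conditions: CN = 39 (no AMC adjustment).
Retention S: 1000/CN − 10 with CN=39.000 → S = 610/39 ≈ 15.641 in
Ia = 0.2S: 0.2·15.641 = 3.128 in (exactly 122/39)
Since P=4.020 > Ia=3.128: effective rainfall P−Ia = 1739/1950 in
Q: (1739/1950)² ÷ (32239/1950) = 3024121/62866050 in (≈ 0.048 in)

Q = 3024121/62866050 in ≈ 0.048 in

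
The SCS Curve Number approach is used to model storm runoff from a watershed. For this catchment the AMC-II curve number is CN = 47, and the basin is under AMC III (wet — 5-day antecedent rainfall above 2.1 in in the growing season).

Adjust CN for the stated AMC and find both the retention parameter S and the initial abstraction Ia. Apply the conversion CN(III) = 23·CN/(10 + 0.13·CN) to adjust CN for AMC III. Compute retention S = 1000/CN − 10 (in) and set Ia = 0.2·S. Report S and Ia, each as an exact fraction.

Adjust CN=47 to AMC III: 23·47/(10 + 0.13·47) → 1081 ÷ (1611/100) = 108100/1611 ≈ 67.101
Max retention: S = 1000/(108100/1611) − 10 = 5300/1081 in (≈ 4.903 in)
Initial abstraction Ia = S/5 = (5300/1081)/5 = 1060/1081 ≈ 0.981 in

S = 5300/1081 in ≈ 4.903 in; Ia = 1060/1081 in ≈ 0.981 in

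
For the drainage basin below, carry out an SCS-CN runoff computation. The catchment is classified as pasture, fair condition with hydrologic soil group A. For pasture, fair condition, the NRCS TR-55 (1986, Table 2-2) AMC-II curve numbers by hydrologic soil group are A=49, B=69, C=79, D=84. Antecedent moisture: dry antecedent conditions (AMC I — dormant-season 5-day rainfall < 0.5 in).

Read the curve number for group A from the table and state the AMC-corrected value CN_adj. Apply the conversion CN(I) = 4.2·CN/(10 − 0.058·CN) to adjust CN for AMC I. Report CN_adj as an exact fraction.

NRCS table: pasture, fair condition, soil group A → CN(II) = 49
CN(I) from CN(II)=49: (4.2·49)/(10 − 0.058·49) = 34300/1193 ≈ 28.751

CN_adj = 34300/1193 ≈ 28.751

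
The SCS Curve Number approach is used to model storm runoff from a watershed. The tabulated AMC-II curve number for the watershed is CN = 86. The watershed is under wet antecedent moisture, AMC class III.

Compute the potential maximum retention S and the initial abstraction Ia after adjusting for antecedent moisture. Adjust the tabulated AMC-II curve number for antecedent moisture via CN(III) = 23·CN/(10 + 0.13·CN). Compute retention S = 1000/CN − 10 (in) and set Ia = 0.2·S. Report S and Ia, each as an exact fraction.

CN(III) from CN(II)=86: (23·86)/(10 + 0.13·86) = 98900/1059 ≈ 93.390
Retention S: 1000/CN − 10 with CN=93.390 → S = 700/989 ≈ 0.708 in
Ia = 0.2·(700/989) = 140/989 in ≈ 0.142 in

S = 700/989 in ≈ 0.708 in; Ia = 140/989 in ≈ 0.142 in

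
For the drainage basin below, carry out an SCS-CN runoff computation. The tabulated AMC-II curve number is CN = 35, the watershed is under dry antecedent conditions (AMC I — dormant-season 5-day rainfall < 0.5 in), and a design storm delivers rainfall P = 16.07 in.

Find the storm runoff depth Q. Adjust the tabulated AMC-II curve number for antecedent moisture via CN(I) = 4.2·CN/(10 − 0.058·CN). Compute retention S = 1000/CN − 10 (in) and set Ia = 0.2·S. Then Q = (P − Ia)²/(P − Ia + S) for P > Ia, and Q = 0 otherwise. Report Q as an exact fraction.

Q = 11284600441/11116566300 in ≈ 1.015 in

Adjust CN=35 to AMC I: 4.2·35/(10 − 0.058·35) → 147 ÷ (797/100) = 14700/797 ≈ 18.444
S = 1000/(14700/797) − 10 = 6500/147 in ≈ 44.218 in
Initial abstraction Ia = S/5 = (6500/147)/5 = 1300/147 ≈ 8.844 in
Since P=16.070 > Ia=8.844: effective rainfall P−Ia = 106229/14700 in
Q = (106229/14700)²/((106229/14700) + 6500/147) = (11284600441/216090000)/(756229/14700) = 11284600441/11116566300 in ≈ 1.015 in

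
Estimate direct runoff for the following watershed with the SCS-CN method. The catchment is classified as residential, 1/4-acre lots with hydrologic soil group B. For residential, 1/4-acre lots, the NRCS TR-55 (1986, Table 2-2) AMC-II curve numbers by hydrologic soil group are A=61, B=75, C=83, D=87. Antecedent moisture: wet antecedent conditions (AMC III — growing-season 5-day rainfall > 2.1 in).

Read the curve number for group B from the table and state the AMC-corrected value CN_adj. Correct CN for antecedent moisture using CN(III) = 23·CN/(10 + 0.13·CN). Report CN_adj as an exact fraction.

NRCS table: residential, 1/4-acre lots, soil group B → CN(II) = 75
CN(III) from CN(II)=75: (23·75)/(10 + 0.13·75) = 6900/79 ≈ 87.342

CN_adj = 6900/79 ≈ 87.342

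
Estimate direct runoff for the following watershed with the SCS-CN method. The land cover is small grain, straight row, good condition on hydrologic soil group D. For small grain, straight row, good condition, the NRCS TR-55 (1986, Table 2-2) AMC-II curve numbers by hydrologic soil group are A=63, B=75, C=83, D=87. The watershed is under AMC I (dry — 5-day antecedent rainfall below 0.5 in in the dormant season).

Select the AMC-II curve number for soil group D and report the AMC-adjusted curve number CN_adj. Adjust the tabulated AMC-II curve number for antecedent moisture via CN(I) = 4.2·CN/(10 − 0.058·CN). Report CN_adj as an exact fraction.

NRCS table: small grain, straight row, good condition, soil group D → CN(II) = 87
Adjust CN=87 to AMC I: 4.2·87/(10 − 0.058·87) → (1827/5) ÷ (2477/500) = 182700/2477 ≈ 73.759

CN_adj = 182700/2477 ≈ 73.759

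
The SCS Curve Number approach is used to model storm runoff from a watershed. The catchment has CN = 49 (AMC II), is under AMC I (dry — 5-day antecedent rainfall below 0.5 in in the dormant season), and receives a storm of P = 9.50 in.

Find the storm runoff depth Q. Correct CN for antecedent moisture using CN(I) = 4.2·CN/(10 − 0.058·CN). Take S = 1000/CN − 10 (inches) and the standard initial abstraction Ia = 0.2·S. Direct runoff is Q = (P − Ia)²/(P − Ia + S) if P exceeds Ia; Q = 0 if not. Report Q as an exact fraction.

Adjust CN=49 to AMC I: 4.2·49/(10 − 0.058·49) → (1029/5) ÷ (3579/500) = 34300/1193 ≈ 28.751
S = 1000/(34300/1193) − 10 = 8500/343 in ≈ 24.781 in
Ia = 0.2S: 0.2·24.781 = 4.956 in (exactly 1700/343)
P − Ia = 9.500 − 4.956 = 3117/686 ≈ 4.544 in (> 0, runoff occurs)
Runoff Q = (P−Ia)²/(P−Ia+S) = (4.544)²/(4.544+24.781) = 9715689/13800262 ≈ 0.704 in

Q = 9715689/13800262 in ≈ 0.704 in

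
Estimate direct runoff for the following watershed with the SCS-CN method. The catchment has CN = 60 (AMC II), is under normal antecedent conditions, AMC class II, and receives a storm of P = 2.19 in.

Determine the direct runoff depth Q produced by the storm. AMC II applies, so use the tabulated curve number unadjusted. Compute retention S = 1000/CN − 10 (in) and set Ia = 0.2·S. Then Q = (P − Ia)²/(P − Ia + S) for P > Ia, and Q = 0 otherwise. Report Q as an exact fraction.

Q = 66049/677100 in ≈ 0.098 in

Average conditions: CN = 60 (no AMC adjustment).
Max retention: S = 1000/60 − 10 = 20/3 in (≈ 6.667 in)
Ia = 0.2S: 0.2·6.667 = 1.333 in (exactly 4/3)
P − Ia = 2.190 − 1.333 = 257/300 ≈ 0.857 in (> 0, runoff occurs)
Runoff Q = (P−Ia)²/(P−Ia+S) = (0.857)²/(0.857+6.667) = 66049/677100 ≈ 0.098 in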